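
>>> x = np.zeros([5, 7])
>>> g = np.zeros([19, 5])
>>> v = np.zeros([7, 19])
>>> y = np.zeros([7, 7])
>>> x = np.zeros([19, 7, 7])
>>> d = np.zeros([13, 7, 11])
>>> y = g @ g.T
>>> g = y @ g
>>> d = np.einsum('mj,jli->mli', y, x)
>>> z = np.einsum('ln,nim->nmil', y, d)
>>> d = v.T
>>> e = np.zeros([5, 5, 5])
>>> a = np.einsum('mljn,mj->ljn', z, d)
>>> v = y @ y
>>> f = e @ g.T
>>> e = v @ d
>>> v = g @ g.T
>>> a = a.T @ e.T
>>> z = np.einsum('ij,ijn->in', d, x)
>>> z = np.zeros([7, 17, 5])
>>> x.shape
(19, 7, 7)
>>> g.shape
(19, 5)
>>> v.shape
(19, 19)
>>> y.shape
(19, 19)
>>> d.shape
(19, 7)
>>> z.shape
(7, 17, 5)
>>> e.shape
(19, 7)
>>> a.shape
(19, 7, 19)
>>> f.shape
(5, 5, 19)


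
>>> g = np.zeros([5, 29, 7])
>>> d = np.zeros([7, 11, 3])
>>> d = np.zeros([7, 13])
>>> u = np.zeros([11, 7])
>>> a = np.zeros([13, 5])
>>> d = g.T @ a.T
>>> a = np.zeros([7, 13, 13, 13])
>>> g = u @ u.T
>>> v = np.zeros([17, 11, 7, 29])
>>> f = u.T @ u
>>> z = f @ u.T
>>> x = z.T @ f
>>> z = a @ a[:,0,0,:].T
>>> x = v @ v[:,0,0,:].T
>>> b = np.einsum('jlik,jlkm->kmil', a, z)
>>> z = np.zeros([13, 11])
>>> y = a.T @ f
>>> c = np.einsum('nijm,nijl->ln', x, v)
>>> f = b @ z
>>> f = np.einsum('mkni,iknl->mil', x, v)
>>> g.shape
(11, 11)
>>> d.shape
(7, 29, 13)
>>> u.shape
(11, 7)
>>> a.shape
(7, 13, 13, 13)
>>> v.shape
(17, 11, 7, 29)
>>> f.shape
(17, 17, 29)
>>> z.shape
(13, 11)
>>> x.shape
(17, 11, 7, 17)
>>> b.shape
(13, 7, 13, 13)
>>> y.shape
(13, 13, 13, 7)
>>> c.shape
(29, 17)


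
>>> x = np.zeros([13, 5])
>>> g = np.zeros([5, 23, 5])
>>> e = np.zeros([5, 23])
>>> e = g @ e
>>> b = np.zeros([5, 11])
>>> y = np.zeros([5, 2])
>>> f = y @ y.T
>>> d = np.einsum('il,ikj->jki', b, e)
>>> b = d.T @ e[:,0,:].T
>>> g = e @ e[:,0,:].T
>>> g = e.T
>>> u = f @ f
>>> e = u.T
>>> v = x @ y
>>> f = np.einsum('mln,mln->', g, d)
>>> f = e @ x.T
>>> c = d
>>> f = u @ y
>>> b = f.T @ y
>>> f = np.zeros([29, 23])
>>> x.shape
(13, 5)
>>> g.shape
(23, 23, 5)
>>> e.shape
(5, 5)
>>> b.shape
(2, 2)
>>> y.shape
(5, 2)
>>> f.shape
(29, 23)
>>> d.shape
(23, 23, 5)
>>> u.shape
(5, 5)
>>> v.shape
(13, 2)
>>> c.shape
(23, 23, 5)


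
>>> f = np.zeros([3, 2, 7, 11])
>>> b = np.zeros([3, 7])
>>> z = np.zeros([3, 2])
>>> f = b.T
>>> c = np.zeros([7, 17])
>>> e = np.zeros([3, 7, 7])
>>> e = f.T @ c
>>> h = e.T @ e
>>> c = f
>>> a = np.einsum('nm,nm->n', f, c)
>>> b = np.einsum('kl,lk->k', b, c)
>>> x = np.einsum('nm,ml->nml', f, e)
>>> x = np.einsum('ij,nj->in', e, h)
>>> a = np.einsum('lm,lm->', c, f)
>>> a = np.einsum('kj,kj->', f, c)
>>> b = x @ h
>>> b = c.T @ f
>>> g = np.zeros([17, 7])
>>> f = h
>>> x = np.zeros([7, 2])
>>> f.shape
(17, 17)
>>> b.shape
(3, 3)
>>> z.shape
(3, 2)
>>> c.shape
(7, 3)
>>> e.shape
(3, 17)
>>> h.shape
(17, 17)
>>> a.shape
()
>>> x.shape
(7, 2)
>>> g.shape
(17, 7)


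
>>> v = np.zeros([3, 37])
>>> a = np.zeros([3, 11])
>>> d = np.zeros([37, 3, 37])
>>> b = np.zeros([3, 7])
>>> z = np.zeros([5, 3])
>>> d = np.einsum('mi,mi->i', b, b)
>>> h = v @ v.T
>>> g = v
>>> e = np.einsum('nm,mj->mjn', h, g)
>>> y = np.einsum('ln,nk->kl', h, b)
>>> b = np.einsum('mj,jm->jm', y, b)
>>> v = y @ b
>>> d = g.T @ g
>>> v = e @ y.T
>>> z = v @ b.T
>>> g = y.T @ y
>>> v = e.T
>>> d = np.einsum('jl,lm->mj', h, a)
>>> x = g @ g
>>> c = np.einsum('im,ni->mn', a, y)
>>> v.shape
(3, 37, 3)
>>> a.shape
(3, 11)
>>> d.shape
(11, 3)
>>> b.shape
(3, 7)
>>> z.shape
(3, 37, 3)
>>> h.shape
(3, 3)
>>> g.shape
(3, 3)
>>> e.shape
(3, 37, 3)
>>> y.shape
(7, 3)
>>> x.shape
(3, 3)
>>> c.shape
(11, 7)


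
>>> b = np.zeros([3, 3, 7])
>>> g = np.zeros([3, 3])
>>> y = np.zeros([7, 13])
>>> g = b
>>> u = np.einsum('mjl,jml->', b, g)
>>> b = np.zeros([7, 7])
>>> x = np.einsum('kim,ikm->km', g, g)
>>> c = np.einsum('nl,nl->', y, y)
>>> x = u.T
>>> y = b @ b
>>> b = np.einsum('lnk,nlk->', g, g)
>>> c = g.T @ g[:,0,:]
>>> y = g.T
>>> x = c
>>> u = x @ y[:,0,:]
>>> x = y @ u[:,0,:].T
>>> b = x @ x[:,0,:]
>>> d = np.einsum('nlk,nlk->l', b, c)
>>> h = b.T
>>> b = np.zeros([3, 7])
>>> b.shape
(3, 7)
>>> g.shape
(3, 3, 7)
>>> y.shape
(7, 3, 3)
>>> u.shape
(7, 3, 3)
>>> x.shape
(7, 3, 7)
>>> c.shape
(7, 3, 7)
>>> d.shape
(3,)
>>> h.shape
(7, 3, 7)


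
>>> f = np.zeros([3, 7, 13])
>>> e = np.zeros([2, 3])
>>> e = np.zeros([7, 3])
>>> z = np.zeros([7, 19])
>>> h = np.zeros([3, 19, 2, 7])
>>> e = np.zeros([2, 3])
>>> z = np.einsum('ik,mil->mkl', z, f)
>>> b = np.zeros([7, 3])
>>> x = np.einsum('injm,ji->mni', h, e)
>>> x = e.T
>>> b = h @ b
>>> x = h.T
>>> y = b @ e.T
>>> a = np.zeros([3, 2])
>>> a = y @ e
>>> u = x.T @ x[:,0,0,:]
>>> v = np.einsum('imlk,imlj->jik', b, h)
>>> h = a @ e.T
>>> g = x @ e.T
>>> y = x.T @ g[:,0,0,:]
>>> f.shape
(3, 7, 13)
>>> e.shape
(2, 3)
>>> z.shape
(3, 19, 13)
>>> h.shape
(3, 19, 2, 2)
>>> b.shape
(3, 19, 2, 3)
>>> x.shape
(7, 2, 19, 3)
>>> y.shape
(3, 19, 2, 2)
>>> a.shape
(3, 19, 2, 3)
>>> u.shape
(3, 19, 2, 3)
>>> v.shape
(7, 3, 3)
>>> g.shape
(7, 2, 19, 2)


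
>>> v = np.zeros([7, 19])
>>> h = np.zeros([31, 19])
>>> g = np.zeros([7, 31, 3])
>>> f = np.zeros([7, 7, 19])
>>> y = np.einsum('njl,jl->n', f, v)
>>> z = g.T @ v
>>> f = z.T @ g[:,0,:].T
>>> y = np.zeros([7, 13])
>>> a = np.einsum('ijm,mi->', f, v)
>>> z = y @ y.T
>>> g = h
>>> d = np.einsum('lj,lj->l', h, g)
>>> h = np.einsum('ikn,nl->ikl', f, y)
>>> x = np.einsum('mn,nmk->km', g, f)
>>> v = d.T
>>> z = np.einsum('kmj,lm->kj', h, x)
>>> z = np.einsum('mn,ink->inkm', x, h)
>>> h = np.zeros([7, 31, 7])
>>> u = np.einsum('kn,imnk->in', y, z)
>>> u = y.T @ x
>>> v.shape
(31,)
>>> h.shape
(7, 31, 7)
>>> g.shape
(31, 19)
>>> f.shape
(19, 31, 7)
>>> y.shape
(7, 13)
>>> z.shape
(19, 31, 13, 7)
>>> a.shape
()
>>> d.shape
(31,)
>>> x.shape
(7, 31)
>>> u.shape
(13, 31)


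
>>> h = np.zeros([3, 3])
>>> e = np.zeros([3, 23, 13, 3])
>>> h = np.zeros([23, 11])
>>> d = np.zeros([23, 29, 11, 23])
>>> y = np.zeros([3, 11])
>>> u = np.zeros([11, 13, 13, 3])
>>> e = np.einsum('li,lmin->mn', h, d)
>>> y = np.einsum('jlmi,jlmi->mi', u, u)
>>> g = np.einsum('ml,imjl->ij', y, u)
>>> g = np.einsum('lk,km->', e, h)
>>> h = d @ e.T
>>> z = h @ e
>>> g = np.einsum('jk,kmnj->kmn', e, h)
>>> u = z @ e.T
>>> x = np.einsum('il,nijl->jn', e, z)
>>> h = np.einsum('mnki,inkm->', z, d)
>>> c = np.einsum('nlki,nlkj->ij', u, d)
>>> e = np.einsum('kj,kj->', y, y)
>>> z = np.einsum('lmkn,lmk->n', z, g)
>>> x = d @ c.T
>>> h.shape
()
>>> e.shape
()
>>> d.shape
(23, 29, 11, 23)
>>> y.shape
(13, 3)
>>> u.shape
(23, 29, 11, 29)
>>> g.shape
(23, 29, 11)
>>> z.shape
(23,)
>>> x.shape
(23, 29, 11, 29)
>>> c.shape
(29, 23)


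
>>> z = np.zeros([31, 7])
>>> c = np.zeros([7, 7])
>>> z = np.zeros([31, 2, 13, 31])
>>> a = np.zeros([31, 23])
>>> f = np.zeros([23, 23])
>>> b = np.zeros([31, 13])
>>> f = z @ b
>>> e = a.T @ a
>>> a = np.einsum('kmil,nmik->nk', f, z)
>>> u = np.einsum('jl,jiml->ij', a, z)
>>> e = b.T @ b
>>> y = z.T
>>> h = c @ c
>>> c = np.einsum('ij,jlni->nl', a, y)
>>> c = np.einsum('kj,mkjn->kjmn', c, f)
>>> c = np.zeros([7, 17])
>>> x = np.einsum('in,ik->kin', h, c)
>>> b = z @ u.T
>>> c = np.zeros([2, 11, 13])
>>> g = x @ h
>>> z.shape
(31, 2, 13, 31)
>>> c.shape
(2, 11, 13)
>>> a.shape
(31, 31)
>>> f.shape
(31, 2, 13, 13)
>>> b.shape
(31, 2, 13, 2)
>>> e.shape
(13, 13)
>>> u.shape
(2, 31)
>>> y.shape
(31, 13, 2, 31)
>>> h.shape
(7, 7)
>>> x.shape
(17, 7, 7)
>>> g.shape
(17, 7, 7)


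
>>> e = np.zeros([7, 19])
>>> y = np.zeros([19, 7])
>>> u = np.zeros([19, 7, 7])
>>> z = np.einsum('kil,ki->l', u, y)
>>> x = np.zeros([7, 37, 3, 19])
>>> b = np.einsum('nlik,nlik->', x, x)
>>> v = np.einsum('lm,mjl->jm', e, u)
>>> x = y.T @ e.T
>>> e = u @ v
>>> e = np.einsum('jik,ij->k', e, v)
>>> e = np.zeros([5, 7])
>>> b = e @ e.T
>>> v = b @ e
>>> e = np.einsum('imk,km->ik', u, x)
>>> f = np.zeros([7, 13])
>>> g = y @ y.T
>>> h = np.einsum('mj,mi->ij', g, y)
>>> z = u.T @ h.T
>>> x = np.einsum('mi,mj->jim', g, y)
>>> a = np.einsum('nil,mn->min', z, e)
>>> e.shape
(19, 7)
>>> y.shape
(19, 7)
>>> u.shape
(19, 7, 7)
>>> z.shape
(7, 7, 7)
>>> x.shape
(7, 19, 19)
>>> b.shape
(5, 5)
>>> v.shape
(5, 7)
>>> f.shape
(7, 13)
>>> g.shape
(19, 19)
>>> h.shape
(7, 19)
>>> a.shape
(19, 7, 7)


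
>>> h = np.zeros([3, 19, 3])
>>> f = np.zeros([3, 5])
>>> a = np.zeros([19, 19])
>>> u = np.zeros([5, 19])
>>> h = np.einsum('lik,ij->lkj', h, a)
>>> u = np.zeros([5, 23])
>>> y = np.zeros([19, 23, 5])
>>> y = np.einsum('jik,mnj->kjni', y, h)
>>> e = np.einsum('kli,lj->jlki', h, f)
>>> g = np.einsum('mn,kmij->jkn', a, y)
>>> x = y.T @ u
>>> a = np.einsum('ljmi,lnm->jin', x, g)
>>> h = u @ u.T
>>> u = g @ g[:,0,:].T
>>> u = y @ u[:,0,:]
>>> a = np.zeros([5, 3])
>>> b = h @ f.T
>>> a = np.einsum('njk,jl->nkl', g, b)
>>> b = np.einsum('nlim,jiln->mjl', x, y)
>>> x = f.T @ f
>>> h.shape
(5, 5)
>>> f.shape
(3, 5)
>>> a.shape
(23, 19, 3)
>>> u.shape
(5, 19, 3, 23)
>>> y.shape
(5, 19, 3, 23)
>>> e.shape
(5, 3, 3, 19)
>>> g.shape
(23, 5, 19)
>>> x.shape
(5, 5)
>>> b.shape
(23, 5, 3)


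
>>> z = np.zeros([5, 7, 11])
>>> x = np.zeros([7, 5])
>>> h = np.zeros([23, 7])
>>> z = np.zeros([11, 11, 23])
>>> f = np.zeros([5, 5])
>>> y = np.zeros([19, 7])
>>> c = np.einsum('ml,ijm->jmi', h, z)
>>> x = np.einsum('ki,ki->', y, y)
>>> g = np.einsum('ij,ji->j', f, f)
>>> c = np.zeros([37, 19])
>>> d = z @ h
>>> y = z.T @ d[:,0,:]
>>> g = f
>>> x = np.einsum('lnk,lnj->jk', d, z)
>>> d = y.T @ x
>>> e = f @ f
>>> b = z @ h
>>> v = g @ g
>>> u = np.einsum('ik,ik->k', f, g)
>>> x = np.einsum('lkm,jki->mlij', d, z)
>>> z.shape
(11, 11, 23)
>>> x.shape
(7, 7, 23, 11)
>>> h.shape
(23, 7)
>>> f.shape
(5, 5)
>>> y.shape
(23, 11, 7)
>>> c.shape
(37, 19)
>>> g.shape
(5, 5)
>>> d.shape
(7, 11, 7)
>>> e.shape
(5, 5)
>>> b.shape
(11, 11, 7)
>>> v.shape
(5, 5)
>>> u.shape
(5,)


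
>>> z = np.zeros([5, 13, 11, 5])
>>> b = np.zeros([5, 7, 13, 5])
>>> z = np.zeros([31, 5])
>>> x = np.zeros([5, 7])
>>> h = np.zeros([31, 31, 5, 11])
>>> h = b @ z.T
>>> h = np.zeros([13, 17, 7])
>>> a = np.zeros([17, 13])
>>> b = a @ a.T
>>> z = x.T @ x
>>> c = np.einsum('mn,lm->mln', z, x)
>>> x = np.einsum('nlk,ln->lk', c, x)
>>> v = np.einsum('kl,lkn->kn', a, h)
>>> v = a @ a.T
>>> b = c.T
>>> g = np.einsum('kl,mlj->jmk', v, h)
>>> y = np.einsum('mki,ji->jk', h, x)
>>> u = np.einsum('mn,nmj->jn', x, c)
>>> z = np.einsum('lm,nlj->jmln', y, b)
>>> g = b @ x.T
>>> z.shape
(7, 17, 5, 7)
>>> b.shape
(7, 5, 7)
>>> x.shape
(5, 7)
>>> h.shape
(13, 17, 7)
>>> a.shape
(17, 13)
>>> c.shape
(7, 5, 7)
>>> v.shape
(17, 17)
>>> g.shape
(7, 5, 5)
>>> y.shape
(5, 17)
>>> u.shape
(7, 7)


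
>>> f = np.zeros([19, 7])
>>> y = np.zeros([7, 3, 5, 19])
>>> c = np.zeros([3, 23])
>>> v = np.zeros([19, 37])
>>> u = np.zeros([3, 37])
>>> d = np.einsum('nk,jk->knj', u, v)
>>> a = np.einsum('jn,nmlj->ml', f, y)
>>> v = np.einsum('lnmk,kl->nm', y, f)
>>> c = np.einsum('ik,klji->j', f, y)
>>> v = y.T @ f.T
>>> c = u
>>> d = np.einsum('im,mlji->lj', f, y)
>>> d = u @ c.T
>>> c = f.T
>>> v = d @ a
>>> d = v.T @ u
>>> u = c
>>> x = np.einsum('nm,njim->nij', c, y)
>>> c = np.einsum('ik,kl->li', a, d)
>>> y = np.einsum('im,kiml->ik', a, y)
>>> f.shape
(19, 7)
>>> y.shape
(3, 7)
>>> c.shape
(37, 3)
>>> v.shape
(3, 5)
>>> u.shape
(7, 19)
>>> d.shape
(5, 37)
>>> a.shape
(3, 5)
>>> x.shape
(7, 5, 3)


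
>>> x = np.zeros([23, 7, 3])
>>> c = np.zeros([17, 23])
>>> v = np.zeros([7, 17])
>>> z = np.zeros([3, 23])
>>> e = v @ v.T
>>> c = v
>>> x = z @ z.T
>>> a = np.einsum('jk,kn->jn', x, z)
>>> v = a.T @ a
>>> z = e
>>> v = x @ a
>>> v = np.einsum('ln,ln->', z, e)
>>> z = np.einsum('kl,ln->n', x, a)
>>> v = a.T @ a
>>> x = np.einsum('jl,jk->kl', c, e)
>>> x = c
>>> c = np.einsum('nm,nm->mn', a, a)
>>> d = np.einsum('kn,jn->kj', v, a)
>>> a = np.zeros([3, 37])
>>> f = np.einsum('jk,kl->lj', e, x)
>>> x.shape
(7, 17)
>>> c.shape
(23, 3)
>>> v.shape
(23, 23)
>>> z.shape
(23,)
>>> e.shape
(7, 7)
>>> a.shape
(3, 37)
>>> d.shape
(23, 3)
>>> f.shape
(17, 7)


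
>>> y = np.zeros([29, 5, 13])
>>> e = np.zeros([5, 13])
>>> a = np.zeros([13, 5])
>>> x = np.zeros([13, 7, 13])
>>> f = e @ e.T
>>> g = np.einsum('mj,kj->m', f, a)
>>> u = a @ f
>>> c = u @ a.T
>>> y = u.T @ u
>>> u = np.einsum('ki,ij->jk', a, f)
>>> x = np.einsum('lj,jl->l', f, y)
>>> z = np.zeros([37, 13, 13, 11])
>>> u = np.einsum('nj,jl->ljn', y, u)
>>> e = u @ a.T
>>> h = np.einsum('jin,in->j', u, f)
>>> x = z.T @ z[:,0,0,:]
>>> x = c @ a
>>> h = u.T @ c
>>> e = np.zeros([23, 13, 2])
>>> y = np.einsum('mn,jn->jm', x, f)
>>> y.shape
(5, 13)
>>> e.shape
(23, 13, 2)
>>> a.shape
(13, 5)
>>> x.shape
(13, 5)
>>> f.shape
(5, 5)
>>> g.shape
(5,)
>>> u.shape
(13, 5, 5)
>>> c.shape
(13, 13)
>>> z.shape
(37, 13, 13, 11)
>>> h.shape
(5, 5, 13)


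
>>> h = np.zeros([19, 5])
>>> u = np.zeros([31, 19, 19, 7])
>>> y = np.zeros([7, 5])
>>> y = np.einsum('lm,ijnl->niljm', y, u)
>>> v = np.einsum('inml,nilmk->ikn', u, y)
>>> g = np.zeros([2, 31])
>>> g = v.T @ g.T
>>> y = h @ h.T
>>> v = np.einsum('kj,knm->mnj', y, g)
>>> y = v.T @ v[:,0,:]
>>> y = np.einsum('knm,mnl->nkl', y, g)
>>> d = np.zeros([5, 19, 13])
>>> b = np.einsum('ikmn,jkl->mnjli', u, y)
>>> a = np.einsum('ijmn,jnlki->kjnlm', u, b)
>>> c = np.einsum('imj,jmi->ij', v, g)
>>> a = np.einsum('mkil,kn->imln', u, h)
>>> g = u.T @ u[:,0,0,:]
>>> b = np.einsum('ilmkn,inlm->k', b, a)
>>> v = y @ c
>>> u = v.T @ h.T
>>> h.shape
(19, 5)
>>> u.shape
(19, 19, 19)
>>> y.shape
(5, 19, 2)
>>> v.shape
(5, 19, 19)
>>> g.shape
(7, 19, 19, 7)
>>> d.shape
(5, 19, 13)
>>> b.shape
(2,)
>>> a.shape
(19, 31, 7, 5)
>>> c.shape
(2, 19)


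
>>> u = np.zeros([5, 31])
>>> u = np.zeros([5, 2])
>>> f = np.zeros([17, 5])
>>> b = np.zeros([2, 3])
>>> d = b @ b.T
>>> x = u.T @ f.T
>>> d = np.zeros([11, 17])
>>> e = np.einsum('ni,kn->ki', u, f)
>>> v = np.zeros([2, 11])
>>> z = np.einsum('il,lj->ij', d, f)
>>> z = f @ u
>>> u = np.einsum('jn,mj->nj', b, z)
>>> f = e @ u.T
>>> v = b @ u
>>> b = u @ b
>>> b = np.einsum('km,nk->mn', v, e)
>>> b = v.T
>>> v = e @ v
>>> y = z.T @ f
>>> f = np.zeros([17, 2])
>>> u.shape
(3, 2)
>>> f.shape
(17, 2)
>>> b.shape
(2, 2)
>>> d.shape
(11, 17)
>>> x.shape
(2, 17)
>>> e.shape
(17, 2)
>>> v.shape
(17, 2)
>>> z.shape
(17, 2)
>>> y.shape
(2, 3)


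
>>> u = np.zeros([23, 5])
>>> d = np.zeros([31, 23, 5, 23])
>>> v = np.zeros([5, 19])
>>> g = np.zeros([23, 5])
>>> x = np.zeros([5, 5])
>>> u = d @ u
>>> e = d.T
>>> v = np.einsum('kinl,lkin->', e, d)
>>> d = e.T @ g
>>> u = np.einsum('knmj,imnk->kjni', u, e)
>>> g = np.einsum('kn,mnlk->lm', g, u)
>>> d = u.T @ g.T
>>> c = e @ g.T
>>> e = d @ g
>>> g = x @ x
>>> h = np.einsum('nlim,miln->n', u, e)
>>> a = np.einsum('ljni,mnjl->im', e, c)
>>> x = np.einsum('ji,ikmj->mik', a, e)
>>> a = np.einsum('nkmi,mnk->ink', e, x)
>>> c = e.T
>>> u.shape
(31, 5, 23, 23)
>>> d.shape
(23, 23, 5, 23)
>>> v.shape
()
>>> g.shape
(5, 5)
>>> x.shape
(5, 23, 23)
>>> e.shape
(23, 23, 5, 31)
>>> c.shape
(31, 5, 23, 23)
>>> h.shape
(31,)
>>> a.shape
(31, 23, 23)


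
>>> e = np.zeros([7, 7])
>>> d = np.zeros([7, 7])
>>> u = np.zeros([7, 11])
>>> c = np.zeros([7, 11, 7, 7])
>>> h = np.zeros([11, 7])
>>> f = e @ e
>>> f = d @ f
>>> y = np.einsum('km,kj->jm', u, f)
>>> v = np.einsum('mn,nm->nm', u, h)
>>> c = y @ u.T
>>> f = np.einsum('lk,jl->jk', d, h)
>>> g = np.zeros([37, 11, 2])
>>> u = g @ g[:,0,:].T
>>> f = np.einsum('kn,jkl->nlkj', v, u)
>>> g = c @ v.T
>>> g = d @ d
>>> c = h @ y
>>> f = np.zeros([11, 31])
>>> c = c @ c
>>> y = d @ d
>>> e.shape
(7, 7)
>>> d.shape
(7, 7)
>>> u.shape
(37, 11, 37)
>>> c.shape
(11, 11)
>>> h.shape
(11, 7)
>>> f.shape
(11, 31)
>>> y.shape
(7, 7)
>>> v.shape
(11, 7)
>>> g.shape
(7, 7)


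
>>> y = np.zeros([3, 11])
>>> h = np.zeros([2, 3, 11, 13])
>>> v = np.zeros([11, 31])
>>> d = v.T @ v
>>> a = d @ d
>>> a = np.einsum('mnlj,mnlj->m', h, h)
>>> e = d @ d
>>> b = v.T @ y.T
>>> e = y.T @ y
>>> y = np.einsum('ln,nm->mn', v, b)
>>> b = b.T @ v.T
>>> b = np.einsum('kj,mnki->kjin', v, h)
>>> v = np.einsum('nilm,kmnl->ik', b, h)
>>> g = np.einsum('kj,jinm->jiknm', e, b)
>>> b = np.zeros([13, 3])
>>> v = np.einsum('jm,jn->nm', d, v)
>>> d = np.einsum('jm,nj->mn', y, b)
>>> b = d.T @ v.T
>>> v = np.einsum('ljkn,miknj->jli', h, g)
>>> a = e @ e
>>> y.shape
(3, 31)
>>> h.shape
(2, 3, 11, 13)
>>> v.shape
(3, 2, 31)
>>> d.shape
(31, 13)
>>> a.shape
(11, 11)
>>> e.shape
(11, 11)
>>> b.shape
(13, 2)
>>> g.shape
(11, 31, 11, 13, 3)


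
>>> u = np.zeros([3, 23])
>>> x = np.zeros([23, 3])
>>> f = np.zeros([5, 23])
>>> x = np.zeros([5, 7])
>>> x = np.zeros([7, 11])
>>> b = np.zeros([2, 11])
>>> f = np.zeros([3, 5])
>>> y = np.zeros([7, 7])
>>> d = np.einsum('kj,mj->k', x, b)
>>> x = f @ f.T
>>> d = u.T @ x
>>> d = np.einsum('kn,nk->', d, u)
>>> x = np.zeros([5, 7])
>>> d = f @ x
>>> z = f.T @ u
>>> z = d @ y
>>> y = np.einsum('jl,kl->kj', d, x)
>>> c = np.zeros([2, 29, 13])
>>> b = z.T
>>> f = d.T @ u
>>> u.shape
(3, 23)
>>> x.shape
(5, 7)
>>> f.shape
(7, 23)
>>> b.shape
(7, 3)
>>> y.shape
(5, 3)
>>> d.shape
(3, 7)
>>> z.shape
(3, 7)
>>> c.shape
(2, 29, 13)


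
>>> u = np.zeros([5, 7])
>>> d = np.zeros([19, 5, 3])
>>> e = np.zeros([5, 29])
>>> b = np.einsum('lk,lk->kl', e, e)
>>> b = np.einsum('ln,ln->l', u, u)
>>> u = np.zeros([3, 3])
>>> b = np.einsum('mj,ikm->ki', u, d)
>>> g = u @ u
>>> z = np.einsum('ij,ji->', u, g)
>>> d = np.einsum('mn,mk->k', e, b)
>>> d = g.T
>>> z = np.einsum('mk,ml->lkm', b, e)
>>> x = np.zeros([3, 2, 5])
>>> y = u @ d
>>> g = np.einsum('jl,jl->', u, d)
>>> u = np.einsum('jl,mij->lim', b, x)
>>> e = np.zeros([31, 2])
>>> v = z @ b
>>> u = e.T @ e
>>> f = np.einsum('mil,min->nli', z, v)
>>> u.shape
(2, 2)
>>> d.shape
(3, 3)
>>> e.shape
(31, 2)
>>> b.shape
(5, 19)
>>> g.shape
()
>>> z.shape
(29, 19, 5)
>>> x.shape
(3, 2, 5)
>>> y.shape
(3, 3)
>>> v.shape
(29, 19, 19)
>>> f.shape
(19, 5, 19)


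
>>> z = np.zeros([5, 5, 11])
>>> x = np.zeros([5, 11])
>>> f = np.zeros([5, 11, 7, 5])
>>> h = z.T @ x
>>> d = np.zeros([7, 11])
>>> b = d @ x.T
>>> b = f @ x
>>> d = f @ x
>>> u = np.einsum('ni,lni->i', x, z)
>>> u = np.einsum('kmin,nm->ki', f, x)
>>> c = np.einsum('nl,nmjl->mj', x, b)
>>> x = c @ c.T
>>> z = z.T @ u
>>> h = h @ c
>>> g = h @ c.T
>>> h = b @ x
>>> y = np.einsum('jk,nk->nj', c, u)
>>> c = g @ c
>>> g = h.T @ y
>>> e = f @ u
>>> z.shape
(11, 5, 7)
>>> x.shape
(11, 11)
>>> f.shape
(5, 11, 7, 5)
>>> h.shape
(5, 11, 7, 11)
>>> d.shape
(5, 11, 7, 11)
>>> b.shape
(5, 11, 7, 11)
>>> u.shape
(5, 7)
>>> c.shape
(11, 5, 7)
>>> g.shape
(11, 7, 11, 11)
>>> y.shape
(5, 11)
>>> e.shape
(5, 11, 7, 7)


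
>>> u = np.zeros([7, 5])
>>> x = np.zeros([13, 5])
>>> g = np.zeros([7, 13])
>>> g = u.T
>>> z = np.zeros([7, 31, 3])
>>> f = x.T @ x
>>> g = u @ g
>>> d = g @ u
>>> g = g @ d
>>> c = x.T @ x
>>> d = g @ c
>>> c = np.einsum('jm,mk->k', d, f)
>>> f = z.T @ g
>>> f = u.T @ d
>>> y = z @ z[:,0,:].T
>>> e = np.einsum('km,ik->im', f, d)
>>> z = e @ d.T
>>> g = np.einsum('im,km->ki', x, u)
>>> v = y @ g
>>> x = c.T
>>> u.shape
(7, 5)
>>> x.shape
(5,)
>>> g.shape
(7, 13)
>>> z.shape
(7, 7)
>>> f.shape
(5, 5)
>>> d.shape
(7, 5)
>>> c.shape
(5,)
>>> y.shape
(7, 31, 7)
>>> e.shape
(7, 5)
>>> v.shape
(7, 31, 13)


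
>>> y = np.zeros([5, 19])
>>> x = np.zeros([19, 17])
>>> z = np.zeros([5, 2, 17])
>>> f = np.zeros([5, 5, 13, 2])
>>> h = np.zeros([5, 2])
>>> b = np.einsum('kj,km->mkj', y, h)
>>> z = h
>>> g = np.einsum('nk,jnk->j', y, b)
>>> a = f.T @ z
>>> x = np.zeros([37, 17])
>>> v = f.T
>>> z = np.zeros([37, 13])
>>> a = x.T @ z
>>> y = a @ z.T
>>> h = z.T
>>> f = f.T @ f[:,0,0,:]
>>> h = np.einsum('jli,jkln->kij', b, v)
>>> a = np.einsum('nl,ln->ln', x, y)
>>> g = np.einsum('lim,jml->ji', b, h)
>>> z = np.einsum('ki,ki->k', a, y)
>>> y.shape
(17, 37)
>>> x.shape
(37, 17)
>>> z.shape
(17,)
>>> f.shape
(2, 13, 5, 2)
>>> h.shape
(13, 19, 2)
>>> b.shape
(2, 5, 19)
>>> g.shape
(13, 5)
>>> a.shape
(17, 37)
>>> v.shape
(2, 13, 5, 5)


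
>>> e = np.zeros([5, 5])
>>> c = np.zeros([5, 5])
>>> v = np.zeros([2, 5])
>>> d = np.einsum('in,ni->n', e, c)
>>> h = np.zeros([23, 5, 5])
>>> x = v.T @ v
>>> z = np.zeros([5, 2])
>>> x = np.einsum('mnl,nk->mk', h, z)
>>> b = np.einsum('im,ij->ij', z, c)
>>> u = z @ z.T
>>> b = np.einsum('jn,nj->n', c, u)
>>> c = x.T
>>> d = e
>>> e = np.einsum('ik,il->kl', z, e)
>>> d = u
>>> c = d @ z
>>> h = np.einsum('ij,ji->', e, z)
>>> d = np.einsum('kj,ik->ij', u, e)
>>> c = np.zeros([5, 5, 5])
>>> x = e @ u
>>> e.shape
(2, 5)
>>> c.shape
(5, 5, 5)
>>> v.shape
(2, 5)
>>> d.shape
(2, 5)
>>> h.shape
()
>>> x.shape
(2, 5)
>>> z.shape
(5, 2)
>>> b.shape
(5,)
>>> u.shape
(5, 5)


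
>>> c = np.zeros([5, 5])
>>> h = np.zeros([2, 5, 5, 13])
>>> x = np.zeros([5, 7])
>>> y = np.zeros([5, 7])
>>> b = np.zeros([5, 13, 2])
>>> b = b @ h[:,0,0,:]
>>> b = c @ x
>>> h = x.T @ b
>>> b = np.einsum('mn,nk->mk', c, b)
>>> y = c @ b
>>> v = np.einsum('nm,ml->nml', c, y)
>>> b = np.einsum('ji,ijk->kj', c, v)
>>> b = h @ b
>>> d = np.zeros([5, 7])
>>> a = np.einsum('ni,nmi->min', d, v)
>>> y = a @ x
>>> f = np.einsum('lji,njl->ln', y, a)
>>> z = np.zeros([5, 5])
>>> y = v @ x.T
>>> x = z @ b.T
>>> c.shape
(5, 5)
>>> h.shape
(7, 7)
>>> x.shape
(5, 7)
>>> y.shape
(5, 5, 5)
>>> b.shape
(7, 5)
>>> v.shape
(5, 5, 7)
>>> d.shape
(5, 7)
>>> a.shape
(5, 7, 5)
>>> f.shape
(5, 5)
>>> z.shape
(5, 5)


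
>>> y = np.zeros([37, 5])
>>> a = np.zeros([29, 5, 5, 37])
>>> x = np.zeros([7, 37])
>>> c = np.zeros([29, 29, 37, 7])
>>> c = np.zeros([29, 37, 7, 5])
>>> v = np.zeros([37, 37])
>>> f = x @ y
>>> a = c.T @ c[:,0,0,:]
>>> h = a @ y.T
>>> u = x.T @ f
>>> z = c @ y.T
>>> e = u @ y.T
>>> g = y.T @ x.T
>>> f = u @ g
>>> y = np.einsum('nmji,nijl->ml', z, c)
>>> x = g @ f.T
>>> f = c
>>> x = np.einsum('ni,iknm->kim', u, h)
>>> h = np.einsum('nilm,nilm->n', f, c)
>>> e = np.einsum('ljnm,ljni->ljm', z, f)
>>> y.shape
(37, 5)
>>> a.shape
(5, 7, 37, 5)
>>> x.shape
(7, 5, 37)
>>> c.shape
(29, 37, 7, 5)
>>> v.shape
(37, 37)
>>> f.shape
(29, 37, 7, 5)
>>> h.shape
(29,)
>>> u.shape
(37, 5)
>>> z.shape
(29, 37, 7, 37)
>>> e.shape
(29, 37, 37)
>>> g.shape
(5, 7)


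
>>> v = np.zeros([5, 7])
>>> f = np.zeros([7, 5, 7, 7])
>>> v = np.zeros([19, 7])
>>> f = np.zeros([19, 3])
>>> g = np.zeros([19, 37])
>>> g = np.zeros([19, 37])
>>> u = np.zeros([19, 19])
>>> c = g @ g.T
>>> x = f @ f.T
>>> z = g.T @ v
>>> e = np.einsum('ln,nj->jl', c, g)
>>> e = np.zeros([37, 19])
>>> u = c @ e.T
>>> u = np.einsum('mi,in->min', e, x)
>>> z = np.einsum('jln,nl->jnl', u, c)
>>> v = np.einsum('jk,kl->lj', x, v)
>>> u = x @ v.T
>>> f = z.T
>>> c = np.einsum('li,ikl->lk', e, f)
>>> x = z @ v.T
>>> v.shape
(7, 19)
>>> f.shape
(19, 19, 37)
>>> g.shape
(19, 37)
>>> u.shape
(19, 7)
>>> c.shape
(37, 19)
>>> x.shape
(37, 19, 7)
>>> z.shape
(37, 19, 19)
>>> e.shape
(37, 19)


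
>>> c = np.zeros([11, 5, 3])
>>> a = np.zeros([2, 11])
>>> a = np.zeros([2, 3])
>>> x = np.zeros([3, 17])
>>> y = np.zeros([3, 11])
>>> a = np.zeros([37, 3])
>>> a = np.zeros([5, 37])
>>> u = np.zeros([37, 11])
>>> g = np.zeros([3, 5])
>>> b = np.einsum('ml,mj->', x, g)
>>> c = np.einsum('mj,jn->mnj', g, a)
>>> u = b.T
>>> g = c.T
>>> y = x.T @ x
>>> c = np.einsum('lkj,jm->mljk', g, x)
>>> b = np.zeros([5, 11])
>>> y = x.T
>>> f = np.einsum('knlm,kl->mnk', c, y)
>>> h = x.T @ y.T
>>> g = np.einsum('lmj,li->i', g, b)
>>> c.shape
(17, 5, 3, 37)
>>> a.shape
(5, 37)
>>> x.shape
(3, 17)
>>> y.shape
(17, 3)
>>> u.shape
()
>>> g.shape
(11,)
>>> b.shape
(5, 11)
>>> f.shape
(37, 5, 17)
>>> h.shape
(17, 17)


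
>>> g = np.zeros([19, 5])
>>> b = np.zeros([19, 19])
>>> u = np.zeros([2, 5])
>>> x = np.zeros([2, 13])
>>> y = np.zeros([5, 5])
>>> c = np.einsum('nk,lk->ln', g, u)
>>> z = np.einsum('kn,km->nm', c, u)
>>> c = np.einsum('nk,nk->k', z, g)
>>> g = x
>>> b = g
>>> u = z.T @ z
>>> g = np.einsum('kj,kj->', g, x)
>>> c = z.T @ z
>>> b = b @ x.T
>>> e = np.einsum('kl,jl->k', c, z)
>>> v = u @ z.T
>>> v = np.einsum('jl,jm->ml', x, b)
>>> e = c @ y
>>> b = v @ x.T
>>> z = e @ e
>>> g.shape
()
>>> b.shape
(2, 2)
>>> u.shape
(5, 5)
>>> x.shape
(2, 13)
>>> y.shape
(5, 5)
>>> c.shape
(5, 5)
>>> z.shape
(5, 5)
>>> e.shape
(5, 5)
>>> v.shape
(2, 13)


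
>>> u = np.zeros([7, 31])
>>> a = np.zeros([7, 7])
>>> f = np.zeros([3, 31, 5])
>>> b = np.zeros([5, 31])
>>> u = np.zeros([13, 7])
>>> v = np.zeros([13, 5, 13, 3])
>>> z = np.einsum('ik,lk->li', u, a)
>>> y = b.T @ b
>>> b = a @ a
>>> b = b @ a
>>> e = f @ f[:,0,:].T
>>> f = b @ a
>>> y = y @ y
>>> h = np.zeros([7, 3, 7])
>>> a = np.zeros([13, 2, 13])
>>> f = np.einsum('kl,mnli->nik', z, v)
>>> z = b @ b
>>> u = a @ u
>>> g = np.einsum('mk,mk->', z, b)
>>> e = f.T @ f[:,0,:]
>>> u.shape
(13, 2, 7)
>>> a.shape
(13, 2, 13)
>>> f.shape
(5, 3, 7)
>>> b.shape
(7, 7)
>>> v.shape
(13, 5, 13, 3)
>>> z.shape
(7, 7)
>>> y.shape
(31, 31)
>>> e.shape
(7, 3, 7)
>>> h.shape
(7, 3, 7)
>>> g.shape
()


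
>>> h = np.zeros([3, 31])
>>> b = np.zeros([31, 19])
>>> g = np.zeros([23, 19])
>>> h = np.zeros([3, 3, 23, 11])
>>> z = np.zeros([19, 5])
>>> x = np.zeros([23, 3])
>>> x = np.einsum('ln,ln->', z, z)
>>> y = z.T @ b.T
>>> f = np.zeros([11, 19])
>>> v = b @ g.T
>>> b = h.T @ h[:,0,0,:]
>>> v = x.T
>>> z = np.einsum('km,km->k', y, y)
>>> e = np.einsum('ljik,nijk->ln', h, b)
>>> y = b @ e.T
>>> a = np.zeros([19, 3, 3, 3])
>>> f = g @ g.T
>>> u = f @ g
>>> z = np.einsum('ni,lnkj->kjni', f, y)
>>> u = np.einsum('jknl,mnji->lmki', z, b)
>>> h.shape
(3, 3, 23, 11)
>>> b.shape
(11, 23, 3, 11)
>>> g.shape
(23, 19)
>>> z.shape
(3, 3, 23, 23)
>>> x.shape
()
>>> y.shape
(11, 23, 3, 3)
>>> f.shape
(23, 23)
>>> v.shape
()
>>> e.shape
(3, 11)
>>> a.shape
(19, 3, 3, 3)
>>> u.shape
(23, 11, 3, 11)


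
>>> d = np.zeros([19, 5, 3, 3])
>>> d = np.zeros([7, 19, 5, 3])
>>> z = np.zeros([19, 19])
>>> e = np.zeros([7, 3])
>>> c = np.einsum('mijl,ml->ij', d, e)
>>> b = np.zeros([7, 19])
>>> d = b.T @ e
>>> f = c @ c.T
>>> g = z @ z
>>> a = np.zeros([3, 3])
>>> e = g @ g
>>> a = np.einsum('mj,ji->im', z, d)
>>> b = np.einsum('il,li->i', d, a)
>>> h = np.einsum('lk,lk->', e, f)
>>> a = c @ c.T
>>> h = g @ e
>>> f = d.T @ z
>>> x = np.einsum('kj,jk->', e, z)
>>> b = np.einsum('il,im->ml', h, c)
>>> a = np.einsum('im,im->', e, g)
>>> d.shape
(19, 3)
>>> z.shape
(19, 19)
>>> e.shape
(19, 19)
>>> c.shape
(19, 5)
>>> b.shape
(5, 19)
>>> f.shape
(3, 19)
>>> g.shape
(19, 19)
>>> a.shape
()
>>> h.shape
(19, 19)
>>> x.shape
()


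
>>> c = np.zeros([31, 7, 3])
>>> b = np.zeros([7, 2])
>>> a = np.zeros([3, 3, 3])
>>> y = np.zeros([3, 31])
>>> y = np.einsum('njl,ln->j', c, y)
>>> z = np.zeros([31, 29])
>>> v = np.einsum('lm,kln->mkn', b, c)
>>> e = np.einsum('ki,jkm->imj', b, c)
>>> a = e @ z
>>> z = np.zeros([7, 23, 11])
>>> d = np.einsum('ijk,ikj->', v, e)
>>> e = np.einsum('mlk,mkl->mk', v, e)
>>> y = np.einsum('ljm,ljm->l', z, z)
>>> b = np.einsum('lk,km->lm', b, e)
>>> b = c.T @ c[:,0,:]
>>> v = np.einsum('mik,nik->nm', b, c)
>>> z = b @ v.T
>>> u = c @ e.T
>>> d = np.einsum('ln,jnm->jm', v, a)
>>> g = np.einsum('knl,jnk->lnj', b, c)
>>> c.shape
(31, 7, 3)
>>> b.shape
(3, 7, 3)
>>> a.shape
(2, 3, 29)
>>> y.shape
(7,)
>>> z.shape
(3, 7, 31)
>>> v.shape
(31, 3)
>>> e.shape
(2, 3)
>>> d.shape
(2, 29)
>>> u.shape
(31, 7, 2)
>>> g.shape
(3, 7, 31)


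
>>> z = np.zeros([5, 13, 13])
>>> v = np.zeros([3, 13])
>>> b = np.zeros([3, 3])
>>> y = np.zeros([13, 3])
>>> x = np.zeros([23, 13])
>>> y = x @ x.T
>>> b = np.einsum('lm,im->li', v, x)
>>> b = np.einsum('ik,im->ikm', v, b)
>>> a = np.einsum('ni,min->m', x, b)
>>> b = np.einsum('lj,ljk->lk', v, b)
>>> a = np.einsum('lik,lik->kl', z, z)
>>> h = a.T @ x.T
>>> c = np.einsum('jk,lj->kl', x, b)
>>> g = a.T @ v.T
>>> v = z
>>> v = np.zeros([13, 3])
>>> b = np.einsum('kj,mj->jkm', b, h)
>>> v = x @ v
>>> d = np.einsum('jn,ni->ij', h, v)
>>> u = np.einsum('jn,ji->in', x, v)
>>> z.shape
(5, 13, 13)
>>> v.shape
(23, 3)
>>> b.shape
(23, 3, 5)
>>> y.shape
(23, 23)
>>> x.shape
(23, 13)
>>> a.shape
(13, 5)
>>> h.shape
(5, 23)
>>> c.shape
(13, 3)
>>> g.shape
(5, 3)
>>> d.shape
(3, 5)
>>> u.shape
(3, 13)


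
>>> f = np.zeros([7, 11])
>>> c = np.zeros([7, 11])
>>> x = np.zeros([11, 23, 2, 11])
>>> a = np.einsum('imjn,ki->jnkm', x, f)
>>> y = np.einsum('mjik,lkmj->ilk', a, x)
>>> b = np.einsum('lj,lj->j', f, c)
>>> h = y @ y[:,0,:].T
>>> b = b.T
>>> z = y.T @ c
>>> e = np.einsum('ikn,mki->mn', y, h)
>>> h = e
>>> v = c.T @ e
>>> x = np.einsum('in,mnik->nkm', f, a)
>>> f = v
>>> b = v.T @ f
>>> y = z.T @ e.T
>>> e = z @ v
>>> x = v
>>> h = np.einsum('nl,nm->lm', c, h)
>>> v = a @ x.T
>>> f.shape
(11, 23)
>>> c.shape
(7, 11)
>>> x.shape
(11, 23)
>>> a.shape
(2, 11, 7, 23)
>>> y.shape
(11, 11, 7)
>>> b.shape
(23, 23)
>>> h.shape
(11, 23)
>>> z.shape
(23, 11, 11)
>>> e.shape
(23, 11, 23)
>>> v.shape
(2, 11, 7, 11)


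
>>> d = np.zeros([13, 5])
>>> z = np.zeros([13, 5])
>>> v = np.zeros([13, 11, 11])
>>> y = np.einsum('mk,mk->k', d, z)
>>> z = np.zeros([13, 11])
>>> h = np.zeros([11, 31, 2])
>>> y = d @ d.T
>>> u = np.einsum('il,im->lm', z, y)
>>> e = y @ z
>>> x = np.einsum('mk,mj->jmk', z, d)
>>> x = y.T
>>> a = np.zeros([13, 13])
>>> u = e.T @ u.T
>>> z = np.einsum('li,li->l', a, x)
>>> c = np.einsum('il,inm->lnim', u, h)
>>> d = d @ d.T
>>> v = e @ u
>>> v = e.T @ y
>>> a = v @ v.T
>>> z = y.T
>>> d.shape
(13, 13)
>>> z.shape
(13, 13)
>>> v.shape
(11, 13)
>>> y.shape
(13, 13)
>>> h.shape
(11, 31, 2)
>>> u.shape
(11, 11)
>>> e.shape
(13, 11)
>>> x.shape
(13, 13)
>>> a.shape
(11, 11)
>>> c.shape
(11, 31, 11, 2)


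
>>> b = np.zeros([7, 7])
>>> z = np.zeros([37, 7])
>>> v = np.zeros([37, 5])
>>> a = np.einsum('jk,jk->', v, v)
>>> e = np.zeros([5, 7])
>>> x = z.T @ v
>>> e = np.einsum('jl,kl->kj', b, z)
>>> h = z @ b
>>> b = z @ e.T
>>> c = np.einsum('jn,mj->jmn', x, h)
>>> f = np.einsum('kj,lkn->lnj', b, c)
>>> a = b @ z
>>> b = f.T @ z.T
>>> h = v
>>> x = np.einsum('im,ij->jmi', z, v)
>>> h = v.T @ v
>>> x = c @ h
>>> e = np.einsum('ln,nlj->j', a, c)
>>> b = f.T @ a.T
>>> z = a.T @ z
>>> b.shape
(37, 5, 37)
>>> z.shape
(7, 7)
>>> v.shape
(37, 5)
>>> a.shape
(37, 7)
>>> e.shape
(5,)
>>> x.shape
(7, 37, 5)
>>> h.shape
(5, 5)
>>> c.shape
(7, 37, 5)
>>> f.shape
(7, 5, 37)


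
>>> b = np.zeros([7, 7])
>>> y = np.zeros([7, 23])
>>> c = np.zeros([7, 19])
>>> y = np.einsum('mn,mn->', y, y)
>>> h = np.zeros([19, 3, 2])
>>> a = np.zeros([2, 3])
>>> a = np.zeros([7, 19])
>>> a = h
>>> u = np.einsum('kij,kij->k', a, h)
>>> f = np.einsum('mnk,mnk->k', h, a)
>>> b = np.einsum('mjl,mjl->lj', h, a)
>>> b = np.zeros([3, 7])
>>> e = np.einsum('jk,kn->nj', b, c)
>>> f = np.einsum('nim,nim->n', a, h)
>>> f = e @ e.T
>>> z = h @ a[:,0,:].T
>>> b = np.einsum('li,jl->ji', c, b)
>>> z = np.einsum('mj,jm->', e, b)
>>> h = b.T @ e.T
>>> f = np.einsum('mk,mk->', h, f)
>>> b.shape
(3, 19)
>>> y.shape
()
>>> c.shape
(7, 19)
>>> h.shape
(19, 19)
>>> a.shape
(19, 3, 2)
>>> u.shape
(19,)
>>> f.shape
()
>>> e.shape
(19, 3)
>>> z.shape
()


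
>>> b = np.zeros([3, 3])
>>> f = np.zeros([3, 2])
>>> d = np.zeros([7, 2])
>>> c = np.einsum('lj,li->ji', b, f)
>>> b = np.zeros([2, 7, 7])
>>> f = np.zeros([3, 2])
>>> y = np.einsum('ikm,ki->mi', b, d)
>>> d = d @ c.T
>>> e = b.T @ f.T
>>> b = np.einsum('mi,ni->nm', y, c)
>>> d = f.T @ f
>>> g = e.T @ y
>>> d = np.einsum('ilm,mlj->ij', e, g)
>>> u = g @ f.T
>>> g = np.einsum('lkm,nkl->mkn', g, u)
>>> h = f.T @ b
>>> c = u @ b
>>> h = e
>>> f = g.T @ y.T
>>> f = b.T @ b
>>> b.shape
(3, 7)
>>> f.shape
(7, 7)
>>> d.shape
(7, 2)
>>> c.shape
(3, 7, 7)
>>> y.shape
(7, 2)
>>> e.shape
(7, 7, 3)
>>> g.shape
(2, 7, 3)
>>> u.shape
(3, 7, 3)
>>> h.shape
(7, 7, 3)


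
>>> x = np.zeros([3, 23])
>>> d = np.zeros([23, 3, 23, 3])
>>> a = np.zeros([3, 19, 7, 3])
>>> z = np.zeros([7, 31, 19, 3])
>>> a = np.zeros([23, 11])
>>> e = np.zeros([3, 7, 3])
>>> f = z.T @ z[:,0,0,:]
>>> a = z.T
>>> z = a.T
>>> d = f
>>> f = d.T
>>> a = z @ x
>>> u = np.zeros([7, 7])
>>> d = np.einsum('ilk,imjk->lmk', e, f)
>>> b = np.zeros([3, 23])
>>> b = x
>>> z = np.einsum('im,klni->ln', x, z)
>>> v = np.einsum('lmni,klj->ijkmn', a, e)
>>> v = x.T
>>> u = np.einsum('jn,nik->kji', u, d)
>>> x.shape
(3, 23)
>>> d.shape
(7, 31, 3)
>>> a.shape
(7, 31, 19, 23)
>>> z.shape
(31, 19)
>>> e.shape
(3, 7, 3)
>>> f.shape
(3, 31, 19, 3)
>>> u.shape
(3, 7, 31)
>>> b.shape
(3, 23)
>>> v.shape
(23, 3)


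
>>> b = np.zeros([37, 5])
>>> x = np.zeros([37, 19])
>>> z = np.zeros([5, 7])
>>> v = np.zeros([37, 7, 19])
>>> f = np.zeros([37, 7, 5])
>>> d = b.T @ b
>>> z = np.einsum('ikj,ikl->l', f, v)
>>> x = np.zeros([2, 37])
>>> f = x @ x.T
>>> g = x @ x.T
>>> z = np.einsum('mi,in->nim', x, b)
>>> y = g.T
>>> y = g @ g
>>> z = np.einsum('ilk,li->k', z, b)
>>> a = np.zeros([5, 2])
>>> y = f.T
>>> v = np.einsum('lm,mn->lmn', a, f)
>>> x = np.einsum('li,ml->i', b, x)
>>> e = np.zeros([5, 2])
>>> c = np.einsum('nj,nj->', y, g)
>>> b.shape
(37, 5)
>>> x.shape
(5,)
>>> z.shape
(2,)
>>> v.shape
(5, 2, 2)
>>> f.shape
(2, 2)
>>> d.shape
(5, 5)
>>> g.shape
(2, 2)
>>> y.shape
(2, 2)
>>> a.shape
(5, 2)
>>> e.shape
(5, 2)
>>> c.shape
()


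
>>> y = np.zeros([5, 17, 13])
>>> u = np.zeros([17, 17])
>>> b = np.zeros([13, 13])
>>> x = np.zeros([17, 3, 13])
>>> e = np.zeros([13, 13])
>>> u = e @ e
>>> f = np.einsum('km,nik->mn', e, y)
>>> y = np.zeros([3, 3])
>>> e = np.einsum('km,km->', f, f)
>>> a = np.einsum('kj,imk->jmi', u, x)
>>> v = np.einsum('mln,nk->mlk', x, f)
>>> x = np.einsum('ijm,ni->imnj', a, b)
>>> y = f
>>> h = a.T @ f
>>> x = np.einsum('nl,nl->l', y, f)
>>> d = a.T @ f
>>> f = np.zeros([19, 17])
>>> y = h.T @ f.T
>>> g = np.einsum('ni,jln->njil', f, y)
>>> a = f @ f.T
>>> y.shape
(5, 3, 19)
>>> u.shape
(13, 13)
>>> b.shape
(13, 13)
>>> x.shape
(5,)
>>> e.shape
()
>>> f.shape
(19, 17)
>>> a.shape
(19, 19)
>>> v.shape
(17, 3, 5)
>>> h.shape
(17, 3, 5)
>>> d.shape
(17, 3, 5)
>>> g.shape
(19, 5, 17, 3)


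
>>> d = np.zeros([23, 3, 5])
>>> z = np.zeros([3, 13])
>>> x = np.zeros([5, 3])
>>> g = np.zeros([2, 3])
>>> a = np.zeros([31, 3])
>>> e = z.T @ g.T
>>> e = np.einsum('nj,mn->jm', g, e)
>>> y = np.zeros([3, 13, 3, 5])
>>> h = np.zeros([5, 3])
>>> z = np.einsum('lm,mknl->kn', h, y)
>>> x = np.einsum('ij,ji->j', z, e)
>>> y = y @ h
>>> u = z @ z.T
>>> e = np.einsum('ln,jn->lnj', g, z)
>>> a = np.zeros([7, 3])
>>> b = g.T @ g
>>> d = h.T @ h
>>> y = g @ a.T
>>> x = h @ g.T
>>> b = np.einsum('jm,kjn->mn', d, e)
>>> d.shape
(3, 3)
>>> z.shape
(13, 3)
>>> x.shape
(5, 2)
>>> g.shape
(2, 3)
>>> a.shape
(7, 3)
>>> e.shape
(2, 3, 13)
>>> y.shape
(2, 7)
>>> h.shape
(5, 3)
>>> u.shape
(13, 13)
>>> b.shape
(3, 13)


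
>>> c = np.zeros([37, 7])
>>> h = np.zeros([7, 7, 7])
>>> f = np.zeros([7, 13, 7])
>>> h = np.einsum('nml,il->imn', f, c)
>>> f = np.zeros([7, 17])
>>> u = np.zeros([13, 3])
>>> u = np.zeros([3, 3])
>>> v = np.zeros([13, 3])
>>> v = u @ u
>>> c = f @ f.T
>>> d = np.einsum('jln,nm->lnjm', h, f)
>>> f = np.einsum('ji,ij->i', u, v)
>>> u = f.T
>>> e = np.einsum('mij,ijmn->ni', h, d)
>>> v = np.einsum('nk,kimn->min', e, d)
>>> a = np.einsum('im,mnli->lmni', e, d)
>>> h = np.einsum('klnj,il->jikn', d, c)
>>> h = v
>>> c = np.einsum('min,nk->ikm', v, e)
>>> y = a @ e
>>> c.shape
(7, 13, 37)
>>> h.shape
(37, 7, 17)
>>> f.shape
(3,)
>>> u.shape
(3,)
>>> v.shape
(37, 7, 17)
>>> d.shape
(13, 7, 37, 17)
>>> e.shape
(17, 13)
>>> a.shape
(37, 13, 7, 17)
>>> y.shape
(37, 13, 7, 13)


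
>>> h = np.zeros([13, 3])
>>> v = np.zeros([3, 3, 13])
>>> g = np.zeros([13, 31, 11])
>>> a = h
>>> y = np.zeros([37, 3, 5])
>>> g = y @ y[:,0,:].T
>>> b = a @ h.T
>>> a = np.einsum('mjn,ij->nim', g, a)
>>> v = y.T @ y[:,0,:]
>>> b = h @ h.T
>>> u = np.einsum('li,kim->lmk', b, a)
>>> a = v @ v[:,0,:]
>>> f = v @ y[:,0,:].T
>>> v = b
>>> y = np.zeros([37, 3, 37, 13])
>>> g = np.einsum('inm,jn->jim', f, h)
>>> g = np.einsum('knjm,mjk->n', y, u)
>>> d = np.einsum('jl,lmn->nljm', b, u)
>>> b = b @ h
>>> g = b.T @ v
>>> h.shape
(13, 3)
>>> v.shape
(13, 13)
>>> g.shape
(3, 13)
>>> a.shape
(5, 3, 5)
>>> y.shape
(37, 3, 37, 13)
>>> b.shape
(13, 3)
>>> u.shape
(13, 37, 37)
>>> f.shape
(5, 3, 37)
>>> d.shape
(37, 13, 13, 37)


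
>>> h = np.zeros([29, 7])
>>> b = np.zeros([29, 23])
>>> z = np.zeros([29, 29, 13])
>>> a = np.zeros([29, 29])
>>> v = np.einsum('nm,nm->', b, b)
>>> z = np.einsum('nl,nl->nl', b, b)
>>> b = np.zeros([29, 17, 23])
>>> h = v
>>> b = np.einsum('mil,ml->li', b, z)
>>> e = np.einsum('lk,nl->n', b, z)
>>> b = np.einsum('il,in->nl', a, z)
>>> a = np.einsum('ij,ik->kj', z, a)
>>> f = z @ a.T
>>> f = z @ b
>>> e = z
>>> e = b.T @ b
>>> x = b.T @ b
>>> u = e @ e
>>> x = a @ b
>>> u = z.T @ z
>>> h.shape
()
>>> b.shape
(23, 29)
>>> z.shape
(29, 23)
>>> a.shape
(29, 23)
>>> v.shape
()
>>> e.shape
(29, 29)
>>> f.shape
(29, 29)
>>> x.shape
(29, 29)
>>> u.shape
(23, 23)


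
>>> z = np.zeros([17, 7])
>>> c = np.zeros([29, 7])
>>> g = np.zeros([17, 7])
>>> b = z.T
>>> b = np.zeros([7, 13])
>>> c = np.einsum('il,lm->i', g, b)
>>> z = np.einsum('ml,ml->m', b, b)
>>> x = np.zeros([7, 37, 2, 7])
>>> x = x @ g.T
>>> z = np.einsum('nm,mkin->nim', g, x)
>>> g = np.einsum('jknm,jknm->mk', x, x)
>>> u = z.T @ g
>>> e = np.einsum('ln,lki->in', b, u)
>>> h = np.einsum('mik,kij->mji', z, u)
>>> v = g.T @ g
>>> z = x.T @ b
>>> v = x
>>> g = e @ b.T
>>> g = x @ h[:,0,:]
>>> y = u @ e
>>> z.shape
(17, 2, 37, 13)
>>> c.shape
(17,)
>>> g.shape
(7, 37, 2, 2)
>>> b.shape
(7, 13)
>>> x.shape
(7, 37, 2, 17)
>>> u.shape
(7, 2, 37)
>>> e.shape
(37, 13)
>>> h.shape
(17, 37, 2)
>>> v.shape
(7, 37, 2, 17)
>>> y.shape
(7, 2, 13)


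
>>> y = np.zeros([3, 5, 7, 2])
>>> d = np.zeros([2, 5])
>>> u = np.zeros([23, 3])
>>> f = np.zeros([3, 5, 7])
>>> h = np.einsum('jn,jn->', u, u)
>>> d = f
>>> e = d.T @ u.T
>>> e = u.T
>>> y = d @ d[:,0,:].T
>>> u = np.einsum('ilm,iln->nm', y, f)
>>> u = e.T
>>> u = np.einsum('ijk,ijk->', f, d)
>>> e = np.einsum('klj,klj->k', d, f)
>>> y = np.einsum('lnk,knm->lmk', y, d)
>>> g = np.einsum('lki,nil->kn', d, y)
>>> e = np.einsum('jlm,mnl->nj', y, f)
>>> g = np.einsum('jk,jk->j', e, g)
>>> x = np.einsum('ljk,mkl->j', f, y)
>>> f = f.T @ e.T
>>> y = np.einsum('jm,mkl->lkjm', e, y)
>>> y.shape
(3, 7, 5, 3)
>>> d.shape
(3, 5, 7)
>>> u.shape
()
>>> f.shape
(7, 5, 5)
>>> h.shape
()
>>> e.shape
(5, 3)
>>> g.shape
(5,)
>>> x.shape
(5,)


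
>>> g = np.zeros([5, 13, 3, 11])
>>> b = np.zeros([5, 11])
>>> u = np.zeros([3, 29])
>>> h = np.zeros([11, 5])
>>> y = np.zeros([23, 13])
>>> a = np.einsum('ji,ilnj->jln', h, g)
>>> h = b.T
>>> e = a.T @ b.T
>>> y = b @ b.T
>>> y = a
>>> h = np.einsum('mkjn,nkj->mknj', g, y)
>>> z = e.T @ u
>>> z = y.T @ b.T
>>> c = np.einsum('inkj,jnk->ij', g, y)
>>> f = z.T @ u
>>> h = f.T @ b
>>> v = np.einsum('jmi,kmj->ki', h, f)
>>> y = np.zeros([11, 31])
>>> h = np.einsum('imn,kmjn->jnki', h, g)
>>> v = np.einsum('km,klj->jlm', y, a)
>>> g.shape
(5, 13, 3, 11)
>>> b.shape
(5, 11)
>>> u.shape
(3, 29)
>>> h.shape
(3, 11, 5, 29)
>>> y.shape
(11, 31)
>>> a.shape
(11, 13, 3)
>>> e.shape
(3, 13, 5)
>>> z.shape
(3, 13, 5)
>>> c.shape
(5, 11)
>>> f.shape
(5, 13, 29)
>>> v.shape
(3, 13, 31)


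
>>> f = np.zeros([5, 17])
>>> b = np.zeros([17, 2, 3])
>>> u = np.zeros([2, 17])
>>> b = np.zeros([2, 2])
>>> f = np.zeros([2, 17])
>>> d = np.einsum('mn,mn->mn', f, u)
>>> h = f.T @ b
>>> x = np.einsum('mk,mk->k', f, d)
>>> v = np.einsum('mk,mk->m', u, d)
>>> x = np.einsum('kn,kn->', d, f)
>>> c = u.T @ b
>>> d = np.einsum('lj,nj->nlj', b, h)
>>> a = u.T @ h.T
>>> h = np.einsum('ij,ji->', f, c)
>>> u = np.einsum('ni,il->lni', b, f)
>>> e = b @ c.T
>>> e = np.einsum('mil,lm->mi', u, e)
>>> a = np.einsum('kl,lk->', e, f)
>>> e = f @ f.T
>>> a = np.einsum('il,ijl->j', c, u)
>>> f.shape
(2, 17)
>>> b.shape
(2, 2)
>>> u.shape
(17, 2, 2)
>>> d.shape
(17, 2, 2)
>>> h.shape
()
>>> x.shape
()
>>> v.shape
(2,)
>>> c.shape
(17, 2)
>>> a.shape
(2,)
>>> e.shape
(2, 2)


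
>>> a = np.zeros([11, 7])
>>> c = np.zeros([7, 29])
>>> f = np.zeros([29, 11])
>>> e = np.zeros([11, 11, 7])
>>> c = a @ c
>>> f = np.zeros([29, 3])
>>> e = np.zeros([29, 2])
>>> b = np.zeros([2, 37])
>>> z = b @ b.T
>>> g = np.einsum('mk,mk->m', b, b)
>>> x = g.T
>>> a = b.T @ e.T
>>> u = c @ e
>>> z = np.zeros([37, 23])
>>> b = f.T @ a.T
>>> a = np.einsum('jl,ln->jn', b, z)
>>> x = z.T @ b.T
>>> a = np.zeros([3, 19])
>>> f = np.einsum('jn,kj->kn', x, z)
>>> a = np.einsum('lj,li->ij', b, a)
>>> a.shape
(19, 37)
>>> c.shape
(11, 29)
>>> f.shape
(37, 3)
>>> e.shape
(29, 2)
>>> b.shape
(3, 37)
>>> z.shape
(37, 23)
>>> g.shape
(2,)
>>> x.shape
(23, 3)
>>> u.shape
(11, 2)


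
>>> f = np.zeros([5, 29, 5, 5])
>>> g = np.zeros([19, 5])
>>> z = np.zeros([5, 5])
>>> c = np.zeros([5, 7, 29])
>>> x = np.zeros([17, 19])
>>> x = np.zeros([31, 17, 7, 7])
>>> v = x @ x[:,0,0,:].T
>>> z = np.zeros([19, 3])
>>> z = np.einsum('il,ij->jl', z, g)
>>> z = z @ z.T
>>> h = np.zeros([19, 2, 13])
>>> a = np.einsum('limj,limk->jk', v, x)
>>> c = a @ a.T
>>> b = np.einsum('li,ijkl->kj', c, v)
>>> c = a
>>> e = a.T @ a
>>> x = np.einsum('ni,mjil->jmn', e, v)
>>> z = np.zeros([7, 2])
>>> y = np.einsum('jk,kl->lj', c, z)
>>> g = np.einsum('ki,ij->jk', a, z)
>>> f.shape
(5, 29, 5, 5)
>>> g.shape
(2, 31)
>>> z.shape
(7, 2)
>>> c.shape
(31, 7)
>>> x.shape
(17, 31, 7)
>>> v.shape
(31, 17, 7, 31)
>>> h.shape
(19, 2, 13)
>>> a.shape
(31, 7)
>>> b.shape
(7, 17)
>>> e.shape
(7, 7)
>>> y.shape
(2, 31)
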